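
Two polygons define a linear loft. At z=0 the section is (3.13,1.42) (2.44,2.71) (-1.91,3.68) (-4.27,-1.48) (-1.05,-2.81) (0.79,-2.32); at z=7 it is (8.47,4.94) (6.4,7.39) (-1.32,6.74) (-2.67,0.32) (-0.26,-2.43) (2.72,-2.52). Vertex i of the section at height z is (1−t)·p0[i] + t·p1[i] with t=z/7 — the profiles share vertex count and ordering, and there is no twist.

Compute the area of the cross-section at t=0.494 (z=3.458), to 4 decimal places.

Cross-section at t=0.494: each vertex is (1-t)·p0[i] + t·p1[i].
  v1: (1-0.494)·(3.13,1.42) + 0.494·(8.47,4.94) = (5.7680,3.1589)
  v2: (1-0.494)·(2.44,2.71) + 0.494·(6.4,7.39) = (4.3962,5.0219)
  v3: (1-0.494)·(-1.91,3.68) + 0.494·(-1.32,6.74) = (-1.6185,5.1916)
  v4: (1-0.494)·(-4.27,-1.48) + 0.494·(-2.67,0.32) = (-3.4796,-0.5908)
  v5: (1-0.494)·(-1.05,-2.81) + 0.494·(-0.26,-2.43) = (-0.6597,-2.6223)
  v6: (1-0.494)·(0.79,-2.32) + 0.494·(2.72,-2.52) = (1.7434,-2.4188)
Shoelace sum Σ(x_i·y_{i+1} − x_{i+1}·y_i):
  i=1: 5.7680·5.0219 − 4.3962·3.1589 = +15.0790 (running +15.0790)
  i=2: 4.3962·5.1916 − -1.6185·5.0219 = +30.9519 (running +46.0309)
  i=3: -1.6185·-0.5908 − -3.4796·5.1916 = +19.0211 (running +65.0520)
  i=4: -3.4796·-2.6223 − -0.6597·-0.5908 = +8.7347 (running +73.7867)
  i=5: -0.6597·-2.4188 − 1.7434·-2.6223 = +6.1675 (running +79.9542)
  i=6: 1.7434·3.1589 − 5.7680·-2.4188 = +19.4588 (running +99.4130)
Area = |Σ|/2 = |99.4130|/2 = 49.7065

Area at t=0.494: 49.7065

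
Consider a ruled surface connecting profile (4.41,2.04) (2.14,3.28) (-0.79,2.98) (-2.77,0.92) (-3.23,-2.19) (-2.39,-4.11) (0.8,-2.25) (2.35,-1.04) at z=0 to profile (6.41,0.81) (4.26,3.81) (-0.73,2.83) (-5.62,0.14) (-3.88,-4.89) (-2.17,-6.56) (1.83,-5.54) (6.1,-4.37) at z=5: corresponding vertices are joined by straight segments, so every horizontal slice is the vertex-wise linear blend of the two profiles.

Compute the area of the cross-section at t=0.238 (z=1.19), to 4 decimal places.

Area at t=0.238: 44.0417

Cross-section at t=0.238: each vertex is (1-t)·p0[i] + t·p1[i].
  v1: (1-0.238)·(4.41,2.04) + 0.238·(6.41,0.81) = (4.8860,1.7473)
  v2: (1-0.238)·(2.14,3.28) + 0.238·(4.26,3.81) = (2.6446,3.4061)
  v3: (1-0.238)·(-0.79,2.98) + 0.238·(-0.73,2.83) = (-0.7757,2.9443)
  v4: (1-0.238)·(-2.77,0.92) + 0.238·(-5.62,0.14) = (-3.4483,0.7344)
  v5: (1-0.238)·(-3.23,-2.19) + 0.238·(-3.88,-4.89) = (-3.3847,-2.8326)
  v6: (1-0.238)·(-2.39,-4.11) + 0.238·(-2.17,-6.56) = (-2.3376,-4.6931)
  v7: (1-0.238)·(0.8,-2.25) + 0.238·(1.83,-5.54) = (1.0451,-3.0330)
  v8: (1-0.238)·(2.35,-1.04) + 0.238·(6.1,-4.37) = (3.2425,-1.8325)
Shoelace sum Σ(x_i·y_{i+1} − x_{i+1}·y_i):
  i=1: 4.8860·3.4061 − 2.6446·1.7473 = +12.0217 (running +12.0217)
  i=2: 2.6446·2.9443 − -0.7757·3.4061 = +10.4286 (running +22.4503)
  i=3: -0.7757·0.7344 − -3.4483·2.9443 = +9.5832 (running +32.0334)
  i=4: -3.4483·-2.8326 − -3.3847·0.7344 = +12.2532 (running +44.2867)
  i=5: -3.3847·-4.6931 − -2.3376·-2.8326 = +9.2631 (running +53.5498)
  i=6: -2.3376·-3.0330 − 1.0451·-4.6931 = +11.9951 (running +65.5449)
  i=7: 1.0451·-1.8325 − 3.2425·-3.0330 = +7.9193 (running +73.4642)
  i=8: 3.2425·1.7473 − 4.8860·-1.8325 = +14.6193 (running +88.0834)
Area = |Σ|/2 = |88.0834|/2 = 44.0417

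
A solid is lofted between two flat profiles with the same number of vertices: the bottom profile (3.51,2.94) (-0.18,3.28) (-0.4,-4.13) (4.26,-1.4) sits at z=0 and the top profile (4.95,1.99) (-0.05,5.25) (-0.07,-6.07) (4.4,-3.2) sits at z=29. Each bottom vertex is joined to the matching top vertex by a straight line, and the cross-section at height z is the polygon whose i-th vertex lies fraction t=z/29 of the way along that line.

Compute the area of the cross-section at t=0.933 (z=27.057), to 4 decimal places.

Cross-section at t=0.933: each vertex is (1-t)·p0[i] + t·p1[i].
  v1: (1-0.933)·(3.51,2.94) + 0.933·(4.95,1.99) = (4.8535,2.0536)
  v2: (1-0.933)·(-0.18,3.28) + 0.933·(-0.05,5.25) = (-0.0587,5.1180)
  v3: (1-0.933)·(-0.4,-4.13) + 0.933·(-0.07,-6.07) = (-0.0921,-5.9400)
  v4: (1-0.933)·(4.26,-1.4) + 0.933·(4.4,-3.2) = (4.3906,-3.0794)
Shoelace sum Σ(x_i·y_{i+1} − x_{i+1}·y_i):
  i=1: 4.8535·5.1180 − -0.0587·2.0536 = +24.9609 (running +24.9609)
  i=2: -0.0587·-5.9400 − -0.0921·5.1180 = +0.8202 (running +25.7811)
  i=3: -0.0921·-3.0794 − 4.3906·-5.9400 = +26.3640 (running +52.1451)
  i=4: 4.3906·2.0536 − 4.8535·-3.0794 = +23.9627 (running +76.1078)
Area = |Σ|/2 = |76.1078|/2 = 38.0539

Area at t=0.933: 38.0539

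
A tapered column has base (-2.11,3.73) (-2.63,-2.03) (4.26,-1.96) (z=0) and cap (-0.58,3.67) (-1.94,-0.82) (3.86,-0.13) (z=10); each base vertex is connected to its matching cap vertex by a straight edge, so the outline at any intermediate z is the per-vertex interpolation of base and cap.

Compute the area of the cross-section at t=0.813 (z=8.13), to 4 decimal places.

Area at t=0.813: 13.8462

Cross-section at t=0.813: each vertex is (1-t)·p0[i] + t·p1[i].
  v1: (1-0.813)·(-2.11,3.73) + 0.813·(-0.58,3.67) = (-0.8661,3.6812)
  v2: (1-0.813)·(-2.63,-2.03) + 0.813·(-1.94,-0.82) = (-2.0690,-1.0463)
  v3: (1-0.813)·(4.26,-1.96) + 0.813·(3.86,-0.13) = (3.9348,-0.4722)
Shoelace sum Σ(x_i·y_{i+1} − x_{i+1}·y_i):
  i=1: -0.8661·-1.0463 − -2.0690·3.6812 = +8.5227 (running +8.5227)
  i=2: -2.0690·-0.4722 − 3.9348·-1.0463 = +5.0939 (running +13.6166)
  i=3: 3.9348·3.6812 − -0.8661·-0.4722 = +14.0759 (running +27.6925)
Area = |Σ|/2 = |27.6925|/2 = 13.8462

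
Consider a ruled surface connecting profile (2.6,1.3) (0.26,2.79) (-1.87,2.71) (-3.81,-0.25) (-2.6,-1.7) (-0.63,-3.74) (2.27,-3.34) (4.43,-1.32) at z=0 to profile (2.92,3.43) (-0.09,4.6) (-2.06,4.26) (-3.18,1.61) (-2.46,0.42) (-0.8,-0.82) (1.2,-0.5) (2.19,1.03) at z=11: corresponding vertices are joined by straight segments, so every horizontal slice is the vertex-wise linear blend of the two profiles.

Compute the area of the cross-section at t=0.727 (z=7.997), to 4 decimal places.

Cross-section at t=0.727: each vertex is (1-t)·p0[i] + t·p1[i].
  v1: (1-0.727)·(2.6,1.3) + 0.727·(2.92,3.43) = (2.8326,2.8485)
  v2: (1-0.727)·(0.26,2.79) + 0.727·(-0.09,4.6) = (0.0055,4.1059)
  v3: (1-0.727)·(-1.87,2.71) + 0.727·(-2.06,4.26) = (-2.0081,3.8368)
  v4: (1-0.727)·(-3.81,-0.25) + 0.727·(-3.18,1.61) = (-3.3520,1.1022)
  v5: (1-0.727)·(-2.6,-1.7) + 0.727·(-2.46,0.42) = (-2.4982,-0.1588)
  v6: (1-0.727)·(-0.63,-3.74) + 0.727·(-0.8,-0.82) = (-0.7536,-1.6172)
  v7: (1-0.727)·(2.27,-3.34) + 0.727·(1.2,-0.5) = (1.4921,-1.2753)
  v8: (1-0.727)·(4.43,-1.32) + 0.727·(2.19,1.03) = (2.8015,0.3884)
Shoelace sum Σ(x_i·y_{i+1} − x_{i+1}·y_i):
  i=1: 2.8326·4.1059 − 0.0055·2.8485 = +11.6146 (running +11.6146)
  i=2: 0.0055·3.8368 − -2.0081·4.1059 = +8.2664 (running +19.8811)
  i=3: -2.0081·1.1022 − -3.3520·3.8368 = +10.6477 (running +30.5287)
  i=4: -3.3520·-0.1588 − -2.4982·1.1022 = +3.2857 (running +33.8145)
  i=5: -2.4982·-1.6172 − -0.7536·-0.1588 = +3.9204 (running +37.7349)
  i=6: -0.7536·-1.2753 − 1.4921·-1.6172 = +3.3740 (running +41.1089)
  i=7: 1.4921·0.3884 − 2.8015·-1.2753 = +4.1524 (running +45.2614)
  i=8: 2.8015·2.8485 − 2.8326·0.3884 = +6.8798 (running +52.1412)
Area = |Σ|/2 = |52.1412|/2 = 26.0706

Area at t=0.727: 26.0706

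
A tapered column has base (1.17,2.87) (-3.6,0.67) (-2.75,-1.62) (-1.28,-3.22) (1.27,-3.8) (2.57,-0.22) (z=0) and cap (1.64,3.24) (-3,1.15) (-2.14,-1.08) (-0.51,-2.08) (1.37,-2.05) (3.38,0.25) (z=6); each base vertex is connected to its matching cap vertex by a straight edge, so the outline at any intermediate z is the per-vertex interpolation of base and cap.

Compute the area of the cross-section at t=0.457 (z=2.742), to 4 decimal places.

Area at t=0.457: 23.7960

Cross-section at t=0.457: each vertex is (1-t)·p0[i] + t·p1[i].
  v1: (1-0.457)·(1.17,2.87) + 0.457·(1.64,3.24) = (1.3848,3.0391)
  v2: (1-0.457)·(-3.6,0.67) + 0.457·(-3,1.15) = (-3.3258,0.8894)
  v3: (1-0.457)·(-2.75,-1.62) + 0.457·(-2.14,-1.08) = (-2.4712,-1.3732)
  v4: (1-0.457)·(-1.28,-3.22) + 0.457·(-0.51,-2.08) = (-0.9281,-2.6990)
  v5: (1-0.457)·(1.27,-3.8) + 0.457·(1.37,-2.05) = (1.3157,-3.0002)
  v6: (1-0.457)·(2.57,-0.22) + 0.457·(3.38,0.25) = (2.9402,-0.0052)
Shoelace sum Σ(x_i·y_{i+1} − x_{i+1}·y_i):
  i=1: 1.3848·0.8894 − -3.3258·3.0391 = +11.3390 (running +11.3390)
  i=2: -3.3258·-1.3732 − -2.4712·0.8894 = +6.7649 (running +18.1039)
  i=3: -2.4712·-2.6990 − -0.9281·-1.3732 = +5.3954 (running +23.4993)
  i=4: -0.9281·-3.0002 − 1.3157·-2.6990 = +6.3357 (running +29.8349)
  i=5: 1.3157·-0.0052 − 2.9402·-3.0002 = +8.8144 (running +38.6493)
  i=6: 2.9402·3.0391 − 1.3848·-0.0052 = +8.9427 (running +47.5920)
Area = |Σ|/2 = |47.5920|/2 = 23.7960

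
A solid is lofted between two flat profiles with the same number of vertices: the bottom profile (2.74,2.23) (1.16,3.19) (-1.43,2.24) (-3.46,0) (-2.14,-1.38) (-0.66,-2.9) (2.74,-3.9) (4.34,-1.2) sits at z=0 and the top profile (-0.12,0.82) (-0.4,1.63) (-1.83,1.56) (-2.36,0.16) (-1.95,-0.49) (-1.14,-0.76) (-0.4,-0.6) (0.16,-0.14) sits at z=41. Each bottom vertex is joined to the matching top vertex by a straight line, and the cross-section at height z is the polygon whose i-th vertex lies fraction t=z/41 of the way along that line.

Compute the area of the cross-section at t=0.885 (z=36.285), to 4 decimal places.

Area at t=0.885: 6.3603

Cross-section at t=0.885: each vertex is (1-t)·p0[i] + t·p1[i].
  v1: (1-0.885)·(2.74,2.23) + 0.885·(-0.12,0.82) = (0.2089,0.9821)
  v2: (1-0.885)·(1.16,3.19) + 0.885·(-0.4,1.63) = (-0.2206,1.8094)
  v3: (1-0.885)·(-1.43,2.24) + 0.885·(-1.83,1.56) = (-1.7840,1.6382)
  v4: (1-0.885)·(-3.46,0) + 0.885·(-2.36,0.16) = (-2.4865,0.1416)
  v5: (1-0.885)·(-2.14,-1.38) + 0.885·(-1.95,-0.49) = (-1.9718,-0.5923)
  v6: (1-0.885)·(-0.66,-2.9) + 0.885·(-1.14,-0.76) = (-1.0848,-1.0061)
  v7: (1-0.885)·(2.74,-3.9) + 0.885·(-0.4,-0.6) = (-0.0389,-0.9795)
  v8: (1-0.885)·(4.34,-1.2) + 0.885·(0.16,-0.14) = (0.6407,-0.2619)
Shoelace sum Σ(x_i·y_{i+1} − x_{i+1}·y_i):
  i=1: 0.2089·1.8094 − -0.2206·0.9821 = +0.5946 (running +0.5946)
  i=2: -0.2206·1.6382 − -1.7840·1.8094 = +2.8666 (running +3.4612)
  i=3: -1.7840·0.1416 − -2.4865·1.6382 = +3.8208 (running +7.2820)
  i=4: -2.4865·-0.5923 − -1.9718·0.1416 = +1.7521 (running +9.0341)
  i=5: -1.9718·-1.0061 − -1.0848·-0.5923 = +1.3413 (running +10.3754)
  i=6: -1.0848·-0.9795 − -0.0389·-1.0061 = +1.0234 (running +11.3988)
  i=7: -0.0389·-0.2619 − 0.6407·-0.9795 = +0.6378 (running +12.0366)
  i=8: 0.6407·0.9821 − 0.2089·-0.2619 = +0.6840 (running +12.7205)
Area = |Σ|/2 = |12.7205|/2 = 6.3603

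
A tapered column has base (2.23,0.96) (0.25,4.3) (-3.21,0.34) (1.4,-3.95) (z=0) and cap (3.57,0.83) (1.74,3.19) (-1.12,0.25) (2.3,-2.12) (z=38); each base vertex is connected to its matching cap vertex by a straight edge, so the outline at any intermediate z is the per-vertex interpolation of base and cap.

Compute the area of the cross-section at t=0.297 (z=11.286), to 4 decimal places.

Area at t=0.297: 19.5397

Cross-section at t=0.297: each vertex is (1-t)·p0[i] + t·p1[i].
  v1: (1-0.297)·(2.23,0.96) + 0.297·(3.57,0.83) = (2.6280,0.9214)
  v2: (1-0.297)·(0.25,4.3) + 0.297·(1.74,3.19) = (0.6925,3.9703)
  v3: (1-0.297)·(-3.21,0.34) + 0.297·(-1.12,0.25) = (-2.5893,0.3133)
  v4: (1-0.297)·(1.4,-3.95) + 0.297·(2.3,-2.12) = (1.6673,-3.4065)
Shoelace sum Σ(x_i·y_{i+1} − x_{i+1}·y_i):
  i=1: 2.6280·3.9703 − 0.6925·0.9214 = +9.7959 (running +9.7959)
  i=2: 0.6925·0.3133 − -2.5893·3.9703 = +10.4972 (running +20.2931)
  i=3: -2.5893·-3.4065 − 1.6673·0.3133 = +8.2980 (running +28.5911)
  i=4: 1.6673·0.9214 − 2.6280·-3.4065 = +10.4884 (running +39.0795)
Area = |Σ|/2 = |39.0795|/2 = 19.5397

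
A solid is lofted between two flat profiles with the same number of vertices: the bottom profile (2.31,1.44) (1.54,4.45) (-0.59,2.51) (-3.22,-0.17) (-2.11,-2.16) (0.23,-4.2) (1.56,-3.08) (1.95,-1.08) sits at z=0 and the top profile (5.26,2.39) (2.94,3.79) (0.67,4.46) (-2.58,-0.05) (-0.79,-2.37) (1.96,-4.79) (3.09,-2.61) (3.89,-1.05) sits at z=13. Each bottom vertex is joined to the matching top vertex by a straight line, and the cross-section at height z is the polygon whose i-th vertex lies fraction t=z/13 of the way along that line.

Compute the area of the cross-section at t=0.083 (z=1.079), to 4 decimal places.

Area at t=0.083: 28.1465

Cross-section at t=0.083: each vertex is (1-t)·p0[i] + t·p1[i].
  v1: (1-0.083)·(2.31,1.44) + 0.083·(5.26,2.39) = (2.5549,1.5189)
  v2: (1-0.083)·(1.54,4.45) + 0.083·(2.94,3.79) = (1.6562,4.3952)
  v3: (1-0.083)·(-0.59,2.51) + 0.083·(0.67,4.46) = (-0.4854,2.6719)
  v4: (1-0.083)·(-3.22,-0.17) + 0.083·(-2.58,-0.05) = (-3.1669,-0.1600)
  v5: (1-0.083)·(-2.11,-2.16) + 0.083·(-0.79,-2.37) = (-2.0004,-2.1774)
  v6: (1-0.083)·(0.23,-4.2) + 0.083·(1.96,-4.79) = (0.3736,-4.2490)
  v7: (1-0.083)·(1.56,-3.08) + 0.083·(3.09,-2.61) = (1.6870,-3.0410)
  v8: (1-0.083)·(1.95,-1.08) + 0.083·(3.89,-1.05) = (2.1110,-1.0775)
Shoelace sum Σ(x_i·y_{i+1} − x_{i+1}·y_i):
  i=1: 2.5549·4.3952 − 1.6562·1.5189 = +8.7136 (running +8.7136)
  i=2: 1.6562·2.6719 − -0.4854·4.3952 = +6.5586 (running +15.2723)
  i=3: -0.4854·-0.1600 − -3.1669·2.6719 = +8.5391 (running +23.8114)
  i=4: -3.1669·-2.1774 − -2.0004·-0.1600 = +6.5755 (running +30.3869)
  i=5: -2.0004·-4.2490 − 0.3736·-2.1774 = +9.3133 (running +39.7002)
  i=6: 0.3736·-3.0410 − 1.6870·-4.2490 = +6.0319 (running +45.7320)
  i=7: 1.6870·-1.0775 − 2.1110·-3.0410 = +4.6018 (running +50.3339)
  i=8: 2.1110·1.5189 − 2.5549·-1.0775 = +5.9592 (running +56.2931)
Area = |Σ|/2 = |56.2931|/2 = 28.1465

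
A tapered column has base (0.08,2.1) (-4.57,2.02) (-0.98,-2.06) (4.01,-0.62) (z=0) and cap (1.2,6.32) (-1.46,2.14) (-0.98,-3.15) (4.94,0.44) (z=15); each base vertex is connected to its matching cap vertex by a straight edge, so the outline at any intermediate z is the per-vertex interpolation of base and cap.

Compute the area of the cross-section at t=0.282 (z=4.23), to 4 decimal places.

Area at t=0.282: 24.1651

Cross-section at t=0.282: each vertex is (1-t)·p0[i] + t·p1[i].
  v1: (1-0.282)·(0.08,2.1) + 0.282·(1.2,6.32) = (0.3958,3.2900)
  v2: (1-0.282)·(-4.57,2.02) + 0.282·(-1.46,2.14) = (-3.6930,2.0538)
  v3: (1-0.282)·(-0.98,-2.06) + 0.282·(-0.98,-3.15) = (-0.9800,-2.3674)
  v4: (1-0.282)·(4.01,-0.62) + 0.282·(4.94,0.44) = (4.2723,-0.3211)
Shoelace sum Σ(x_i·y_{i+1} − x_{i+1}·y_i):
  i=1: 0.3958·2.0538 − -3.6930·3.2900 = +12.9630 (running +12.9630)
  i=2: -3.6930·-2.3674 − -0.9800·2.0538 = +10.7555 (running +23.7185)
  i=3: -0.9800·-0.3211 − 4.2723·-2.3674 = +10.4287 (running +34.1472)
  i=4: 4.2723·3.2900 − 0.3958·-0.3211 = +14.1830 (running +48.3302)
Area = |Σ|/2 = |48.3302|/2 = 24.1651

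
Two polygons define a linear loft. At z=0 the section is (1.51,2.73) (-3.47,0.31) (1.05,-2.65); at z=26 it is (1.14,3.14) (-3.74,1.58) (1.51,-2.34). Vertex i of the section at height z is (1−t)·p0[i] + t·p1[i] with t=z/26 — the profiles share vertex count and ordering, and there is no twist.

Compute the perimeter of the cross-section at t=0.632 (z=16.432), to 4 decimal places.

Perimeter at t=0.632: 16.8329

Cross-section at t=0.632: each vertex is (1-t)·p0[i] + t·p1[i].
  v1: (1-0.632)·(1.51,2.73) + 0.632·(1.14,3.14) = (1.2762,2.9891)
  v2: (1-0.632)·(-3.47,0.31) + 0.632·(-3.74,1.58) = (-3.6406,1.1126)
  v3: (1-0.632)·(1.05,-2.65) + 0.632·(1.51,-2.34) = (1.3407,-2.4541)
Perimeter = Σ |v_{i+1} − v_i|:
  edge 1→2: √(-4.9168² + -1.8765²) = 5.2627 (running 5.2627)
  edge 2→3: √(4.9814² + -3.5667²) = 6.1266 (running 11.3893)
  edge 3→1: √(-0.0646² + 5.4432²) = 5.4436 (running 16.8329)
Perimeter = 16.8329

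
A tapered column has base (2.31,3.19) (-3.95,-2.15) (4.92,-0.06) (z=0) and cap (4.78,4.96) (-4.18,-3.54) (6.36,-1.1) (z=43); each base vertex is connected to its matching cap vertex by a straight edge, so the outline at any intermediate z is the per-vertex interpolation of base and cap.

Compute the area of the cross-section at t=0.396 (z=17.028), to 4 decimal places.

Area at t=0.396: 23.2453

Cross-section at t=0.396: each vertex is (1-t)·p0[i] + t·p1[i].
  v1: (1-0.396)·(2.31,3.19) + 0.396·(4.78,4.96) = (3.2881,3.8909)
  v2: (1-0.396)·(-3.95,-2.15) + 0.396·(-4.18,-3.54) = (-4.0411,-2.7004)
  v3: (1-0.396)·(4.92,-0.06) + 0.396·(6.36,-1.1) = (5.4902,-0.4718)
Shoelace sum Σ(x_i·y_{i+1} − x_{i+1}·y_i):
  i=1: 3.2881·-2.7004 − -4.0411·3.8909 = +6.8441 (running +6.8441)
  i=2: -4.0411·-0.4718 − 5.4902·-2.7004 = +16.7328 (running +23.5770)
  i=3: 5.4902·3.8909 − 3.2881·-0.4718 = +22.9136 (running +46.4905)
Area = |Σ|/2 = |46.4905|/2 = 23.2453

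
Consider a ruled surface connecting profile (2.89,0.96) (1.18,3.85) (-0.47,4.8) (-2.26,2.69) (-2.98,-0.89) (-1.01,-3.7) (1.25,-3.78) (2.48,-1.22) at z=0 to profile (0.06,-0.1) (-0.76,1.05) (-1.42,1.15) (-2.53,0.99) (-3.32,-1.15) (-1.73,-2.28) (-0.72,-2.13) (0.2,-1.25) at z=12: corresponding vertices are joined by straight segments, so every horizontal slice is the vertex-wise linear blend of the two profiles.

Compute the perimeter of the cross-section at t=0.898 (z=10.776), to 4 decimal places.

Perimeter at t=0.898: 11.9486

Cross-section at t=0.898: each vertex is (1-t)·p0[i] + t·p1[i].
  v1: (1-0.898)·(2.89,0.96) + 0.898·(0.06,-0.1) = (0.3487,0.0081)
  v2: (1-0.898)·(1.18,3.85) + 0.898·(-0.76,1.05) = (-0.5621,1.3356)
  v3: (1-0.898)·(-0.47,4.8) + 0.898·(-1.42,1.15) = (-1.3231,1.5223)
  v4: (1-0.898)·(-2.26,2.69) + 0.898·(-2.53,0.99) = (-2.5025,1.1634)
  v5: (1-0.898)·(-2.98,-0.89) + 0.898·(-3.32,-1.15) = (-3.2853,-1.1235)
  v6: (1-0.898)·(-1.01,-3.7) + 0.898·(-1.73,-2.28) = (-1.6566,-2.4248)
  v7: (1-0.898)·(1.25,-3.78) + 0.898·(-0.72,-2.13) = (-0.5191,-2.2983)
  v8: (1-0.898)·(2.48,-1.22) + 0.898·(0.2,-1.25) = (0.4326,-1.2469)
Perimeter = Σ |v_{i+1} − v_i|:
  edge 1→2: √(-0.9108² + 1.3275²) = 1.6099 (running 1.6099)
  edge 2→3: √(-0.7610² + 0.1867²) = 0.7835 (running 2.3934)
  edge 3→4: √(-1.1794² + -0.3589²) = 1.2328 (running 3.6262)
  edge 4→5: √(-0.7829² + -2.2869²) = 2.4172 (running 6.0434)
  edge 5→6: √(1.6288² + -1.3014²) = 2.0848 (running 8.1282)
  edge 6→7: √(1.1375² + 0.1265²) = 1.1445 (running 9.2727)
  edge 7→8: √(0.9516² + 1.0514²) = 1.4181 (running 10.6908)
  edge 8→1: √(-0.0839² + 1.2551²) = 1.2579 (running 11.9486)
Perimeter = 11.9486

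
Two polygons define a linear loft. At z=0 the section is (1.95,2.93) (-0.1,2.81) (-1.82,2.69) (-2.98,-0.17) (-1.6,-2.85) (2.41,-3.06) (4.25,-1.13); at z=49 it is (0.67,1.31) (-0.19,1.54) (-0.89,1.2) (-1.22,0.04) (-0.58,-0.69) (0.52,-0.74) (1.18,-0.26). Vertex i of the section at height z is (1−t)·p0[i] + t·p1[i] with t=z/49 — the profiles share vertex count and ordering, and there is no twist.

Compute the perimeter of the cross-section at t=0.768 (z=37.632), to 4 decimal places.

Perimeter at t=0.768: 10.5562

Cross-section at t=0.768: each vertex is (1-t)·p0[i] + t·p1[i].
  v1: (1-0.768)·(1.95,2.93) + 0.768·(0.67,1.31) = (0.9670,1.6858)
  v2: (1-0.768)·(-0.1,2.81) + 0.768·(-0.19,1.54) = (-0.1691,1.8346)
  v3: (1-0.768)·(-1.82,2.69) + 0.768·(-0.89,1.2) = (-1.1058,1.5457)
  v4: (1-0.768)·(-2.98,-0.17) + 0.768·(-1.22,0.04) = (-1.6283,-0.0087)
  v5: (1-0.768)·(-1.6,-2.85) + 0.768·(-0.58,-0.69) = (-0.8166,-1.1911)
  v6: (1-0.768)·(2.41,-3.06) + 0.768·(0.52,-0.74) = (0.9585,-1.2782)
  v7: (1-0.768)·(4.25,-1.13) + 0.768·(1.18,-0.26) = (1.8922,-0.4618)
Perimeter = Σ |v_{i+1} − v_i|:
  edge 1→2: √(-1.1361² + 0.1488²) = 1.1458 (running 1.1458)
  edge 2→3: √(-0.9366² + -0.2890²) = 0.9802 (running 2.1260)
  edge 3→4: √(-0.5226² + -1.5544²) = 1.6399 (running 3.7659)
  edge 4→5: √(0.8117² + -1.1824²) = 1.4342 (running 5.2001)
  edge 5→6: √(1.7751² + -0.0871²) = 1.7773 (running 6.9773)
  edge 6→7: √(0.9338² + 0.8164²) = 1.2403 (running 8.2176)
  edge 7→1: √(-0.9253² + 2.1477²) = 2.3385 (running 10.5562)
Perimeter = 10.5562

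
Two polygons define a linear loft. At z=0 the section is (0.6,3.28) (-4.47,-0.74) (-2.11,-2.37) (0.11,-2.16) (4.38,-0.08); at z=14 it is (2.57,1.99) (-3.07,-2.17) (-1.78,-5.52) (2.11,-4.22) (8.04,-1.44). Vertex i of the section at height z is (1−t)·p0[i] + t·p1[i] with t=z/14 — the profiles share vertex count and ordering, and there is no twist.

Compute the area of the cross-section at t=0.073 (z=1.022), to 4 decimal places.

Area at t=0.073: 26.9980

Cross-section at t=0.073: each vertex is (1-t)·p0[i] + t·p1[i].
  v1: (1-0.073)·(0.6,3.28) + 0.073·(2.57,1.99) = (0.7438,3.1858)
  v2: (1-0.073)·(-4.47,-0.74) + 0.073·(-3.07,-2.17) = (-4.3678,-0.8444)
  v3: (1-0.073)·(-2.11,-2.37) + 0.073·(-1.78,-5.52) = (-2.0859,-2.5999)
  v4: (1-0.073)·(0.11,-2.16) + 0.073·(2.11,-4.22) = (0.2560,-2.3104)
  v5: (1-0.073)·(4.38,-0.08) + 0.073·(8.04,-1.44) = (4.6472,-0.1793)
Shoelace sum Σ(x_i·y_{i+1} − x_{i+1}·y_i):
  i=1: 0.7438·-0.8444 − -4.3678·3.1858 = +13.2870 (running +13.2870)
  i=2: -4.3678·-2.5999 − -2.0859·-0.8444 = +9.5947 (running +22.8817)
  i=3: -2.0859·-2.3104 − 0.2560·-2.5999 = +5.4848 (running +28.3666)
  i=4: 0.2560·-0.1793 − 4.6472·-2.3104 = +10.6909 (running +39.0574)
  i=5: 4.6472·3.1858 − 0.7438·-0.1793 = +14.9385 (running +53.9959)
Area = |Σ|/2 = |53.9959|/2 = 26.9980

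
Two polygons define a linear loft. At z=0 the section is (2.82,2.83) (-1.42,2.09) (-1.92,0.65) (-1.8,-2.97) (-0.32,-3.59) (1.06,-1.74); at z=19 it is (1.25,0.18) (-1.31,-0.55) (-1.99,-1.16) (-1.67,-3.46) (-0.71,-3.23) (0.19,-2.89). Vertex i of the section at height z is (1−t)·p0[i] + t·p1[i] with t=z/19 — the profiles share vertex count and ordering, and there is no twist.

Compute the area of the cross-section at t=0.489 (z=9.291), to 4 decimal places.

Cross-section at t=0.489: each vertex is (1-t)·p0[i] + t·p1[i].
  v1: (1-0.489)·(2.82,2.83) + 0.489·(1.25,0.18) = (2.0523,1.5342)
  v2: (1-0.489)·(-1.42,2.09) + 0.489·(-1.31,-0.55) = (-1.3662,0.7990)
  v3: (1-0.489)·(-1.92,0.65) + 0.489·(-1.99,-1.16) = (-1.9542,-0.2351)
  v4: (1-0.489)·(-1.8,-2.97) + 0.489·(-1.67,-3.46) = (-1.7364,-3.2096)
  v5: (1-0.489)·(-0.32,-3.59) + 0.489·(-0.71,-3.23) = (-0.5107,-3.4140)
  v6: (1-0.489)·(1.06,-1.74) + 0.489·(0.19,-2.89) = (0.6346,-2.3024)
Shoelace sum Σ(x_i·y_{i+1} − x_{i+1}·y_i):
  i=1: 2.0523·0.7990 − -1.3662·1.5342 = +3.7358 (running +3.7358)
  i=2: -1.3662·-0.2351 − -1.9542·0.7990 = +1.8827 (running +5.6185)
  i=3: -1.9542·-3.2096 − -1.7364·-0.2351 = +5.8641 (running +11.4826)
  i=4: -1.7364·-3.4140 − -0.5107·-3.2096 = +4.2889 (running +15.7715)
  i=5: -0.5107·-2.3024 − 0.6346·-3.4140 = +3.3422 (running +19.1138)
  i=6: 0.6346·1.5342 − 2.0523·-2.3024 = +5.6986 (running +24.8123)
Area = |Σ|/2 = |24.8123|/2 = 12.4062

Area at t=0.489: 12.4062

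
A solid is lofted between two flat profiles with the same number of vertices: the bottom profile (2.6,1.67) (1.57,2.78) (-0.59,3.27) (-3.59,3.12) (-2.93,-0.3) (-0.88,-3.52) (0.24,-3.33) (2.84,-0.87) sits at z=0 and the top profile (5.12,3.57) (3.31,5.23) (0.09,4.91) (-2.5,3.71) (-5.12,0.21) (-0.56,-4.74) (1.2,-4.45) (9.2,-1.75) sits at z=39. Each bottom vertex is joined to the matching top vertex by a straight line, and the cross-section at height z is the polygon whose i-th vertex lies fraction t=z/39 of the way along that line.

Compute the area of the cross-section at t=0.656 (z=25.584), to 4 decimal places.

Area at t=0.656: 64.7949

Cross-section at t=0.656: each vertex is (1-t)·p0[i] + t·p1[i].
  v1: (1-0.656)·(2.6,1.67) + 0.656·(5.12,3.57) = (4.2531,2.9164)
  v2: (1-0.656)·(1.57,2.78) + 0.656·(3.31,5.23) = (2.7114,4.3872)
  v3: (1-0.656)·(-0.59,3.27) + 0.656·(0.09,4.91) = (-0.1439,4.3458)
  v4: (1-0.656)·(-3.59,3.12) + 0.656·(-2.5,3.71) = (-2.8750,3.5070)
  v5: (1-0.656)·(-2.93,-0.3) + 0.656·(-5.12,0.21) = (-4.3666,0.0346)
  v6: (1-0.656)·(-0.88,-3.52) + 0.656·(-0.56,-4.74) = (-0.6701,-4.3203)
  v7: (1-0.656)·(0.24,-3.33) + 0.656·(1.2,-4.45) = (0.8698,-4.0647)
  v8: (1-0.656)·(2.84,-0.87) + 0.656·(9.2,-1.75) = (7.0122,-1.4473)
Shoelace sum Σ(x_i·y_{i+1} − x_{i+1}·y_i):
  i=1: 4.2531·4.3872 − 2.7114·2.9164 = +10.7516 (running +10.7516)
  i=2: 2.7114·4.3458 − -0.1439·4.3872 = +12.4149 (running +23.1665)
  i=3: -0.1439·3.5070 − -2.8750·4.3458 = +11.9894 (running +35.1559)
  i=4: -2.8750·0.0346 − -4.3666·3.5070 = +15.2146 (running +50.3705)
  i=5: -4.3666·-4.3203 − -0.6701·0.0346 = +18.8884 (running +69.2590)
  i=6: -0.6701·-4.0647 − 0.8698·-4.3203 = +6.4813 (running +75.7403)
  i=7: 0.8698·-1.4473 − 7.0122·-4.0647 = +27.2437 (running +102.9840)
  i=8: 7.0122·2.9164 − 4.2531·-1.4473 = +26.6057 (running +129.5897)
Area = |Σ|/2 = |129.5897|/2 = 64.7949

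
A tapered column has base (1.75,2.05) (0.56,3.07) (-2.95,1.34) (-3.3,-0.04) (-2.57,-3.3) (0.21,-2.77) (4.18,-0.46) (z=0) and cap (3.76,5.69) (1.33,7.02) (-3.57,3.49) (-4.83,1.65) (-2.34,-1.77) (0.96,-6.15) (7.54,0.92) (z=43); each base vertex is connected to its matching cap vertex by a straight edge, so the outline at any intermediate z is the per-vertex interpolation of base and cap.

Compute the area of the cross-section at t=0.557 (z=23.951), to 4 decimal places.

Cross-section at t=0.557: each vertex is (1-t)·p0[i] + t·p1[i].
  v1: (1-0.557)·(1.75,2.05) + 0.557·(3.76,5.69) = (2.8696,4.0775)
  v2: (1-0.557)·(0.56,3.07) + 0.557·(1.33,7.02) = (0.9889,5.2702)
  v3: (1-0.557)·(-2.95,1.34) + 0.557·(-3.57,3.49) = (-3.2953,2.5376)
  v4: (1-0.557)·(-3.3,-0.04) + 0.557·(-4.83,1.65) = (-4.1522,0.9013)
  v5: (1-0.557)·(-2.57,-3.3) + 0.557·(-2.34,-1.77) = (-2.4419,-2.4478)
  v6: (1-0.557)·(0.21,-2.77) + 0.557·(0.96,-6.15) = (0.6278,-4.6527)
  v7: (1-0.557)·(4.18,-0.46) + 0.557·(7.54,0.92) = (6.0515,0.3087)
Shoelace sum Σ(x_i·y_{i+1} − x_{i+1}·y_i):
  i=1: 2.8696·5.2702 − 0.9889·4.0775 = +11.0909 (running +11.0909)
  i=2: 0.9889·2.5376 − -3.2953·5.2702 = +19.8763 (running +30.9672)
  i=3: -3.2953·0.9013 − -4.1522·2.5376 = +7.5663 (running +38.5334)
  i=4: -4.1522·-2.4478 − -2.4419·0.9013 = +12.3647 (running +50.8981)
  i=5: -2.4419·-4.6527 − 0.6278·-2.4478 = +12.8979 (running +63.7960)
  i=6: 0.6278·0.3087 − 6.0515·-4.6527 = +28.3494 (running +92.1454)
  i=7: 6.0515·4.0775 − 2.8696·0.3087 = +23.7892 (running +115.9347)
Area = |Σ|/2 = |115.9347|/2 = 57.9673

Area at t=0.557: 57.9673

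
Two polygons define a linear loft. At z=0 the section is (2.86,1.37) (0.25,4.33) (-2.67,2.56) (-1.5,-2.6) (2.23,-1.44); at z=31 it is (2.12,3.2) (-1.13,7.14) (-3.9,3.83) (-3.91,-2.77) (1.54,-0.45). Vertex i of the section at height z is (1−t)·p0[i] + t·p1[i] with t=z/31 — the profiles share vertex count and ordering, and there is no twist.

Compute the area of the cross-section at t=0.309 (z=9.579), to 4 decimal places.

Cross-section at t=0.309: each vertex is (1-t)·p0[i] + t·p1[i].
  v1: (1-0.309)·(2.86,1.37) + 0.309·(2.12,3.2) = (2.6313,1.9355)
  v2: (1-0.309)·(0.25,4.33) + 0.309·(-1.13,7.14) = (-0.1764,5.1983)
  v3: (1-0.309)·(-2.67,2.56) + 0.309·(-3.9,3.83) = (-3.0501,2.9524)
  v4: (1-0.309)·(-1.5,-2.6) + 0.309·(-3.91,-2.77) = (-2.2447,-2.6525)
  v5: (1-0.309)·(2.23,-1.44) + 0.309·(1.54,-0.45) = (2.0168,-1.1341)
Shoelace sum Σ(x_i·y_{i+1} − x_{i+1}·y_i):
  i=1: 2.6313·5.1983 − -0.1764·1.9355 = +14.0199 (running +14.0199)
  i=2: -0.1764·2.9524 − -3.0501·5.1983 = +15.3343 (running +29.3542)
  i=3: -3.0501·-2.6525 − -2.2447·2.9524 = +14.7177 (running +44.0719)
  i=4: -2.2447·-1.1341 − 2.0168·-2.6525 = +7.8953 (running +51.9672)
  i=5: 2.0168·1.9355 − 2.6313·-1.1341 = +6.8876 (running +58.8548)
Area = |Σ|/2 = |58.8548|/2 = 29.4274

Area at t=0.309: 29.4274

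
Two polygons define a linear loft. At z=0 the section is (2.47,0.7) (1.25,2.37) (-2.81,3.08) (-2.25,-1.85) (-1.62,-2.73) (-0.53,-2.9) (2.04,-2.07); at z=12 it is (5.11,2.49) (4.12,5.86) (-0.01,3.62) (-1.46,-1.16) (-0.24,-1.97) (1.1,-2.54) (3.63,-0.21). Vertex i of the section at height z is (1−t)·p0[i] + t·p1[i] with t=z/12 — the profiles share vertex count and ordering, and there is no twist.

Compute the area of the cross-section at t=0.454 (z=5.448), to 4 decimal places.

Area at t=0.454: 28.0257

Cross-section at t=0.454: each vertex is (1-t)·p0[i] + t·p1[i].
  v1: (1-0.454)·(2.47,0.7) + 0.454·(5.11,2.49) = (3.6686,1.5127)
  v2: (1-0.454)·(1.25,2.37) + 0.454·(4.12,5.86) = (2.5530,3.9545)
  v3: (1-0.454)·(-2.81,3.08) + 0.454·(-0.01,3.62) = (-1.5388,3.3252)
  v4: (1-0.454)·(-2.25,-1.85) + 0.454·(-1.46,-1.16) = (-1.8913,-1.5367)
  v5: (1-0.454)·(-1.62,-2.73) + 0.454·(-0.24,-1.97) = (-0.9935,-2.3850)
  v6: (1-0.454)·(-0.53,-2.9) + 0.454·(1.1,-2.54) = (0.2100,-2.7366)
  v7: (1-0.454)·(2.04,-2.07) + 0.454·(3.63,-0.21) = (2.7619,-1.2256)
Shoelace sum Σ(x_i·y_{i+1} − x_{i+1}·y_i):
  i=1: 3.6686·3.9545 − 2.5530·1.5127 = +10.6454 (running +10.6454)
  i=2: 2.5530·3.3252 − -1.5388·3.9545 = +14.5742 (running +25.2196)
  i=3: -1.5388·-1.5367 − -1.8913·3.3252 = +8.6537 (running +33.8733)
  i=4: -1.8913·-2.3850 − -0.9935·-1.5367 = +2.9840 (running +36.8574)
  i=5: -0.9935·-2.7366 − 0.2100·-2.3850 = +3.2196 (running +40.0770)
  i=6: 0.2100·-1.2256 − 2.7619·-2.7366 = +7.3006 (running +47.3776)
  i=7: 2.7619·1.5127 − 3.6686·-1.2256 = +8.6738 (running +56.0514)
Area = |Σ|/2 = |56.0514|/2 = 28.0257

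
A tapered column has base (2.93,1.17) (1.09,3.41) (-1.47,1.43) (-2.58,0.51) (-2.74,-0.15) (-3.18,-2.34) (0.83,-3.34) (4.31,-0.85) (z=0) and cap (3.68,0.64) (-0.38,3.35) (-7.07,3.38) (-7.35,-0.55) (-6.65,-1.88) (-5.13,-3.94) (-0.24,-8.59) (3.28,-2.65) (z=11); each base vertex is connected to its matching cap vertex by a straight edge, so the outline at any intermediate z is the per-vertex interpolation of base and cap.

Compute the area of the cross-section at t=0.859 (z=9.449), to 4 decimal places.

Area at t=0.859: 77.5090

Cross-section at t=0.859: each vertex is (1-t)·p0[i] + t·p1[i].
  v1: (1-0.859)·(2.93,1.17) + 0.859·(3.68,0.64) = (3.5743,0.7147)
  v2: (1-0.859)·(1.09,3.41) + 0.859·(-0.38,3.35) = (-0.1727,3.3585)
  v3: (1-0.859)·(-1.47,1.43) + 0.859·(-7.07,3.38) = (-6.2804,3.1050)
  v4: (1-0.859)·(-2.58,0.51) + 0.859·(-7.35,-0.55) = (-6.6774,-0.4005)
  v5: (1-0.859)·(-2.74,-0.15) + 0.859·(-6.65,-1.88) = (-6.0987,-1.6361)
  v6: (1-0.859)·(-3.18,-2.34) + 0.859·(-5.13,-3.94) = (-4.8551,-3.7144)
  v7: (1-0.859)·(0.83,-3.34) + 0.859·(-0.24,-8.59) = (-0.0891,-7.8497)
  v8: (1-0.859)·(4.31,-0.85) + 0.859·(3.28,-2.65) = (3.4252,-2.3962)
Shoelace sum Σ(x_i·y_{i+1} − x_{i+1}·y_i):
  i=1: 3.5743·3.3585 − -0.1727·0.7147 = +12.1274 (running +12.1274)
  i=2: -0.1727·3.1050 − -6.2804·3.3585 = +20.5561 (running +32.6836)
  i=3: -6.2804·-0.4005 − -6.6774·3.1050 = +23.2493 (running +55.9329)
  i=4: -6.6774·-1.6361 − -6.0987·-0.4005 = +8.4820 (running +64.4148)
  i=5: -6.0987·-3.7144 − -4.8551·-1.6361 = +14.7098 (running +79.1246)
  i=6: -4.8551·-7.8497 − -0.0891·-3.7144 = +37.7799 (running +116.9045)
  i=7: -0.0891·-2.3962 − 3.4252·-7.8497 = +27.1008 (running +144.0053)
  i=8: 3.4252·0.7147 − 3.5743·-2.3962 = +11.0127 (running +155.0180)
Area = |Σ|/2 = |155.0180|/2 = 77.5090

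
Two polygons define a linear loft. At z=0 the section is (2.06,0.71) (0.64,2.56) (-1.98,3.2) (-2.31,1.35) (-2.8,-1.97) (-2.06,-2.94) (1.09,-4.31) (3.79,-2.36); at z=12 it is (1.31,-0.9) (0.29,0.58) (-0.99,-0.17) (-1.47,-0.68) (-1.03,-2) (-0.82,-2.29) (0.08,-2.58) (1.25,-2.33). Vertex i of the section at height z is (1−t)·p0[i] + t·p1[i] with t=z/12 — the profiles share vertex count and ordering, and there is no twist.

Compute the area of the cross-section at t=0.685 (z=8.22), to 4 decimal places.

Cross-section at t=0.685: each vertex is (1-t)·p0[i] + t·p1[i].
  v1: (1-0.685)·(2.06,0.71) + 0.685·(1.31,-0.9) = (1.5463,-0.3929)
  v2: (1-0.685)·(0.64,2.56) + 0.685·(0.29,0.58) = (0.4002,1.2037)
  v3: (1-0.685)·(-1.98,3.2) + 0.685·(-0.99,-0.17) = (-1.3018,0.8915)
  v4: (1-0.685)·(-2.31,1.35) + 0.685·(-1.47,-0.68) = (-1.7346,-0.0406)
  v5: (1-0.685)·(-2.8,-1.97) + 0.685·(-1.03,-2) = (-1.5875,-1.9906)
  v6: (1-0.685)·(-2.06,-2.94) + 0.685·(-0.82,-2.29) = (-1.2106,-2.4947)
  v7: (1-0.685)·(1.09,-4.31) + 0.685·(0.08,-2.58) = (0.3982,-3.1249)
  v8: (1-0.685)·(3.79,-2.36) + 0.685·(1.25,-2.33) = (2.0501,-2.3395)
Shoelace sum Σ(x_i·y_{i+1} − x_{i+1}·y_i):
  i=1: 1.5463·1.2037 − 0.4002·-0.3929 = +2.0185 (running +2.0185)
  i=2: 0.4002·0.8915 − -1.3018·1.2037 = +1.9239 (running +3.9423)
  i=3: -1.3018·-0.0406 − -1.7346·0.8915 = +1.5993 (running +5.5416)
  i=4: -1.7346·-1.9906 − -1.5875·-0.0406 = +3.3884 (running +8.9300)
  i=5: -1.5875·-2.4947 − -1.2106·-1.9906 = +1.5508 (running +10.4808)
  i=6: -1.2106·-3.1249 − 0.3982·-2.4947 = +4.7763 (running +15.2572)
  i=7: 0.3982·-2.3395 − 2.0501·-3.1249 = +5.4750 (running +20.7322)
  i=8: 2.0501·-0.3929 − 1.5463·-2.3395 = +2.8120 (running +23.5442)
Area = |Σ|/2 = |23.5442|/2 = 11.7721

Area at t=0.685: 11.7721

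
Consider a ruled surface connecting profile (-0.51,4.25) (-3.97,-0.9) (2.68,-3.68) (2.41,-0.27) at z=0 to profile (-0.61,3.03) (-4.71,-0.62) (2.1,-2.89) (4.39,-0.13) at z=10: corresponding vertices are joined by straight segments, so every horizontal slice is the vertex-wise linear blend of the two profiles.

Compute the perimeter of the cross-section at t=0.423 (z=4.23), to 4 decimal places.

Perimeter at t=0.423: 21.7637

Cross-section at t=0.423: each vertex is (1-t)·p0[i] + t·p1[i].
  v1: (1-0.423)·(-0.51,4.25) + 0.423·(-0.61,3.03) = (-0.5523,3.7339)
  v2: (1-0.423)·(-3.97,-0.9) + 0.423·(-4.71,-0.62) = (-4.2830,-0.7816)
  v3: (1-0.423)·(2.68,-3.68) + 0.423·(2.1,-2.89) = (2.4347,-3.3458)
  v4: (1-0.423)·(2.41,-0.27) + 0.423·(4.39,-0.13) = (3.2475,-0.2108)
Perimeter = Σ |v_{i+1} − v_i|:
  edge 1→2: √(-3.7307² + -4.5155²) = 5.8573 (running 5.8573)
  edge 2→3: √(6.7177² + -2.5643²) = 7.1905 (running 13.0478)
  edge 3→4: √(0.8129² + 3.1350²) = 3.2387 (running 16.2865)
  edge 4→1: √(-3.7998² + 3.9447²) = 5.4772 (running 21.7637)
Perimeter = 21.7637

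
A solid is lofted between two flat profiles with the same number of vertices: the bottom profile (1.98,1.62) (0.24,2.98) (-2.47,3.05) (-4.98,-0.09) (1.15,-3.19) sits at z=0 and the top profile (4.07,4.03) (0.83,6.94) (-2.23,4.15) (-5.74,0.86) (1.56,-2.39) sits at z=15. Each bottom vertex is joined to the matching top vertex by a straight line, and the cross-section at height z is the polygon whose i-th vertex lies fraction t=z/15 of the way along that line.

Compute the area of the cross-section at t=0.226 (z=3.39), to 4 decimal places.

Cross-section at t=0.226: each vertex is (1-t)·p0[i] + t·p1[i].
  v1: (1-0.226)·(1.98,1.62) + 0.226·(4.07,4.03) = (2.4523,2.1647)
  v2: (1-0.226)·(0.24,2.98) + 0.226·(0.83,6.94) = (0.3733,3.8750)
  v3: (1-0.226)·(-2.47,3.05) + 0.226·(-2.23,4.15) = (-2.4158,3.2986)
  v4: (1-0.226)·(-4.98,-0.09) + 0.226·(-5.74,0.86) = (-5.1518,0.1247)
  v5: (1-0.226)·(1.15,-3.19) + 0.226·(1.56,-2.39) = (1.2427,-3.0092)
Shoelace sum Σ(x_i·y_{i+1} − x_{i+1}·y_i):
  i=1: 2.4523·3.8750 − 0.3733·2.1647 = +8.6946 (running +8.6946)
  i=2: 0.3733·3.2986 − -2.4158·3.8750 = +10.5925 (running +19.2870)
  i=3: -2.4158·0.1247 − -5.1518·3.2986 = +16.6924 (running +35.9794)
  i=4: -5.1518·-3.0092 − 1.2427·0.1247 = +15.3477 (running +51.3271)
  i=5: 1.2427·2.1647 − 2.4523·-3.0092 = +10.0695 (running +61.3966)
Area = |Σ|/2 = |61.3966|/2 = 30.6983

Area at t=0.226: 30.6983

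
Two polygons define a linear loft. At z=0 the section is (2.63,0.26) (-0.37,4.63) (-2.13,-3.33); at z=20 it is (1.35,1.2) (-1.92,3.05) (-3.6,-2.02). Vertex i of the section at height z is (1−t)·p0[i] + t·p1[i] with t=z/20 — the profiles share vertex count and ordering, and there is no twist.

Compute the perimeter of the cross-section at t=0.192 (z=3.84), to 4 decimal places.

Cross-section at t=0.192: each vertex is (1-t)·p0[i] + t·p1[i].
  v1: (1-0.192)·(2.63,0.26) + 0.192·(1.35,1.2) = (2.3842,0.4405)
  v2: (1-0.192)·(-0.37,4.63) + 0.192·(-1.92,3.05) = (-0.6676,4.3266)
  v3: (1-0.192)·(-2.13,-3.33) + 0.192·(-3.6,-2.02) = (-2.4122,-3.0785)
Perimeter = Σ |v_{i+1} − v_i|:
  edge 1→2: √(-3.0518² + 3.8862²) = 4.9413 (running 4.9413)
  edge 2→3: √(-1.7446² + -7.4051²) = 7.6079 (running 12.5491)
  edge 3→1: √(4.7965² + 3.5190²) = 5.9489 (running 18.4980)
Perimeter = 18.4980

Perimeter at t=0.192: 18.4980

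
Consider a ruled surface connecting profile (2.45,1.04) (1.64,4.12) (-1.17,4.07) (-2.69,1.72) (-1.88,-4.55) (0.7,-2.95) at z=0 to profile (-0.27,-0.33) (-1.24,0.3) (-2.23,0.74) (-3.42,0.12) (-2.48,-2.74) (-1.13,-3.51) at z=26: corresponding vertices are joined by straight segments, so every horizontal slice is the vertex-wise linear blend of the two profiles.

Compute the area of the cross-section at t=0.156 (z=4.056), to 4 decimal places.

Cross-section at t=0.156: each vertex is (1-t)·p0[i] + t·p1[i].
  v1: (1-0.156)·(2.45,1.04) + 0.156·(-0.27,-0.33) = (2.0257,0.8263)
  v2: (1-0.156)·(1.64,4.12) + 0.156·(-1.24,0.3) = (1.1907,3.5241)
  v3: (1-0.156)·(-1.17,4.07) + 0.156·(-2.23,0.74) = (-1.3354,3.5505)
  v4: (1-0.156)·(-2.69,1.72) + 0.156·(-3.42,0.12) = (-2.8039,1.4704)
  v5: (1-0.156)·(-1.88,-4.55) + 0.156·(-2.48,-2.74) = (-1.9736,-4.2676)
  v6: (1-0.156)·(0.7,-2.95) + 0.156·(-1.13,-3.51) = (0.4145,-3.0374)
Shoelace sum Σ(x_i·y_{i+1} − x_{i+1}·y_i):
  i=1: 2.0257·3.5241 − 1.1907·0.8263 = +6.1548 (running +6.1548)
  i=2: 1.1907·3.5505 − -1.3354·3.5241 = +8.9336 (running +15.0884)
  i=3: -1.3354·1.4704 − -2.8039·3.5505 = +7.9917 (running +23.0801)
  i=4: -2.8039·-4.2676 − -1.9736·1.4704 = +14.8679 (running +37.9480)
  i=5: -1.9736·-3.0374 − 0.4145·-4.2676 = +7.7636 (running +45.7116)
  i=6: 0.4145·0.8263 − 2.0257·-3.0374 = +6.4952 (running +52.2068)
Area = |Σ|/2 = |52.2068|/2 = 26.1034

Area at t=0.156: 26.1034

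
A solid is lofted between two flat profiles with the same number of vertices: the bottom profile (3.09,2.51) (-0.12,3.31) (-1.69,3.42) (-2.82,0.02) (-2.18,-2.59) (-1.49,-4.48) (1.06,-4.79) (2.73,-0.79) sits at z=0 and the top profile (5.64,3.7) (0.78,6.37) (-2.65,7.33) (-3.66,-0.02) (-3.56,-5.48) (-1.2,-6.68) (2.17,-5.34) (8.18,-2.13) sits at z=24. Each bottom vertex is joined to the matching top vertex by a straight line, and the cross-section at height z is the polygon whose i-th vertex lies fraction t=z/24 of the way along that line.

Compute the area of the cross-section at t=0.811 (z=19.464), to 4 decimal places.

Area at t=0.811: 94.0114

Cross-section at t=0.811: each vertex is (1-t)·p0[i] + t·p1[i].
  v1: (1-0.811)·(3.09,2.51) + 0.811·(5.64,3.7) = (5.1581,3.4751)
  v2: (1-0.811)·(-0.12,3.31) + 0.811·(0.78,6.37) = (0.6099,5.7917)
  v3: (1-0.811)·(-1.69,3.42) + 0.811·(-2.65,7.33) = (-2.4686,6.5910)
  v4: (1-0.811)·(-2.82,0.02) + 0.811·(-3.66,-0.02) = (-3.5012,-0.0124)
  v5: (1-0.811)·(-2.18,-2.59) + 0.811·(-3.56,-5.48) = (-3.2992,-4.9338)
  v6: (1-0.811)·(-1.49,-4.48) + 0.811·(-1.2,-6.68) = (-1.2548,-6.2642)
  v7: (1-0.811)·(1.06,-4.79) + 0.811·(2.17,-5.34) = (1.9602,-5.2361)
  v8: (1-0.811)·(2.73,-0.79) + 0.811·(8.18,-2.13) = (7.1500,-1.8767)
Shoelace sum Σ(x_i·y_{i+1} − x_{i+1}·y_i):
  i=1: 5.1581·5.7917 − 0.6099·3.4751 = +27.7542 (running +27.7542)
  i=2: 0.6099·6.5910 − -2.4686·5.7917 = +18.3169 (running +46.0711)
  i=3: -2.4686·-0.0124 − -3.5012·6.5910 = +23.1074 (running +69.1785)
  i=4: -3.5012·-4.9338 − -3.2992·-0.0124 = +17.2333 (running +86.4119)
  i=5: -3.2992·-6.2642 − -1.2548·-4.9338 = +14.4758 (running +100.8876)
  i=6: -1.2548·-5.2361 − 1.9602·-6.2642 = +18.8494 (running +119.7370)
  i=7: 1.9602·-1.8767 − 7.1500·-5.2361 = +33.7587 (running +153.4957)
  i=8: 7.1500·3.4751 − 5.1581·-1.8767 = +34.5270 (running +188.0228)
Area = |Σ|/2 = |188.0228|/2 = 94.0114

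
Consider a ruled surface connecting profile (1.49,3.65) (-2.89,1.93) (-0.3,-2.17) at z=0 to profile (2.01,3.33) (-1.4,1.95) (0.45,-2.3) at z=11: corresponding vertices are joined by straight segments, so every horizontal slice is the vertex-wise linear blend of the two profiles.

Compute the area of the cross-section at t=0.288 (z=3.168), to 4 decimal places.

Area at t=0.288: 10.4226

Cross-section at t=0.288: each vertex is (1-t)·p0[i] + t·p1[i].
  v1: (1-0.288)·(1.49,3.65) + 0.288·(2.01,3.33) = (1.6398,3.5578)
  v2: (1-0.288)·(-2.89,1.93) + 0.288·(-1.4,1.95) = (-2.4609,1.9358)
  v3: (1-0.288)·(-0.3,-2.17) + 0.288·(0.45,-2.3) = (-0.0840,-2.2074)
Shoelace sum Σ(x_i·y_{i+1} − x_{i+1}·y_i):
  i=1: 1.6398·1.9358 − -2.4609·3.5578 = +11.9296 (running +11.9296)
  i=2: -2.4609·-2.2074 − -0.0840·1.9358 = +5.5948 (running +17.5244)
  i=3: -0.0840·3.5578 − 1.6398·-2.2074 = +3.3208 (running +20.8453)
Area = |Σ|/2 = |20.8453|/2 = 10.4226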